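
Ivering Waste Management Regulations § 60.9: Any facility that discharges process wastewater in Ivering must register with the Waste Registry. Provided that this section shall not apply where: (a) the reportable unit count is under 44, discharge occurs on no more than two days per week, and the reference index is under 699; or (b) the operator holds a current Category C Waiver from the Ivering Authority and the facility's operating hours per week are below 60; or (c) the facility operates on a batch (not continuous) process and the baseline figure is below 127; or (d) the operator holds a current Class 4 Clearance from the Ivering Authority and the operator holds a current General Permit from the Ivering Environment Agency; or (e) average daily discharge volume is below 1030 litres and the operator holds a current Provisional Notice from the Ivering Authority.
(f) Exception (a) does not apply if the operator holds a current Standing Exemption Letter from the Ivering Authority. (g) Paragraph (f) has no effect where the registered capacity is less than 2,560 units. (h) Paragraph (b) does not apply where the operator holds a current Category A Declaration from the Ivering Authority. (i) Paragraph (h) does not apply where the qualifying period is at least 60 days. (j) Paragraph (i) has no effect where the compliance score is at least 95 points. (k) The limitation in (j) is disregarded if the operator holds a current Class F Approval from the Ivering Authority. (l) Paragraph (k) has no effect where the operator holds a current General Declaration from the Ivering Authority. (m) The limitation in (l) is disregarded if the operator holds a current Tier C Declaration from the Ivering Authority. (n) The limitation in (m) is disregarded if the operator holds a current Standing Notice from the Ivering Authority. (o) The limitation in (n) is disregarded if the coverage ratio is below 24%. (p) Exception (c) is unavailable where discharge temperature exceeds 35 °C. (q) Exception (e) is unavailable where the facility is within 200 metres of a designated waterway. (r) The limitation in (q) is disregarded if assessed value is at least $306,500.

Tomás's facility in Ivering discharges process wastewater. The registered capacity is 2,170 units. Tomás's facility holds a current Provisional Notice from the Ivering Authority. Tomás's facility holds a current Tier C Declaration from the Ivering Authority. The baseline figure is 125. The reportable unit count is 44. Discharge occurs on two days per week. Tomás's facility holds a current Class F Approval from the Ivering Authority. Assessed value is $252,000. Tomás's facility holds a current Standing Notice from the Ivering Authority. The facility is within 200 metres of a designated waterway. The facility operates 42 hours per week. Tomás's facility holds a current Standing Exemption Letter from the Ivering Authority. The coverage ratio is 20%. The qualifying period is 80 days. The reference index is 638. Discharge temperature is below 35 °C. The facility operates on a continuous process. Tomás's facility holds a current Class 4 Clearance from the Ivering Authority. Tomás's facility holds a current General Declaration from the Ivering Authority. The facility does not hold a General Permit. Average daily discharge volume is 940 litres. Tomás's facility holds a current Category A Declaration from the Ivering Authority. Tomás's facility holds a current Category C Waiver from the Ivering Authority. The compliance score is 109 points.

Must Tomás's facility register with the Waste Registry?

No — exception (b) applies; Tomás's facility is not required to register with the Waste Registry.

Exception (a) fails — the reportable unit count is 44, not under 44.
Exception (b): a current Category C Waiver is held; the facility's operating hours per week are 42, below the 60 limit — every condition holds. Considering the limiting provisions: (h) applies (a current Category A Declaration is held), but is overridden by (i): (i) operates against (h): the qualifying period is 80 days, meeting the 60 days threshold. (j) is triggered (the compliance score is 109 points, meeting the 95 points threshold), but is overridden by (k): (k) operates against (j): a current Class F Approval is held. (l) would limit (k) — a current General Declaration is held — but (m) sets (l) aside: (m) is engaged — a current Tier C Declaration is held. (n) would limit (m) — a current Standing Notice is held — but (o) sets (n) aside: (o) operates against (n): the coverage ratio is 20%, below the 24% limit. Exception (b) stands.
Exception (c) requires that the facility operates on a batch (not continuous) process; but the facility operates on a continuous process, so (c) is unavailable.
Exception (d) does not apply: no General Permit is held.
All of (e)'s requirements are met (average daily discharge volume is 940 litres, below the 1030 litres limit; a current Provisional Notice is held). But applying paragraphs (q)–(r): (q) operates against (e): the facility is within 200 m of a designated waterway. (r), which would lift (q), is not engaged — assessed value is $252,000, short of $306,500. (e) is therefore removed.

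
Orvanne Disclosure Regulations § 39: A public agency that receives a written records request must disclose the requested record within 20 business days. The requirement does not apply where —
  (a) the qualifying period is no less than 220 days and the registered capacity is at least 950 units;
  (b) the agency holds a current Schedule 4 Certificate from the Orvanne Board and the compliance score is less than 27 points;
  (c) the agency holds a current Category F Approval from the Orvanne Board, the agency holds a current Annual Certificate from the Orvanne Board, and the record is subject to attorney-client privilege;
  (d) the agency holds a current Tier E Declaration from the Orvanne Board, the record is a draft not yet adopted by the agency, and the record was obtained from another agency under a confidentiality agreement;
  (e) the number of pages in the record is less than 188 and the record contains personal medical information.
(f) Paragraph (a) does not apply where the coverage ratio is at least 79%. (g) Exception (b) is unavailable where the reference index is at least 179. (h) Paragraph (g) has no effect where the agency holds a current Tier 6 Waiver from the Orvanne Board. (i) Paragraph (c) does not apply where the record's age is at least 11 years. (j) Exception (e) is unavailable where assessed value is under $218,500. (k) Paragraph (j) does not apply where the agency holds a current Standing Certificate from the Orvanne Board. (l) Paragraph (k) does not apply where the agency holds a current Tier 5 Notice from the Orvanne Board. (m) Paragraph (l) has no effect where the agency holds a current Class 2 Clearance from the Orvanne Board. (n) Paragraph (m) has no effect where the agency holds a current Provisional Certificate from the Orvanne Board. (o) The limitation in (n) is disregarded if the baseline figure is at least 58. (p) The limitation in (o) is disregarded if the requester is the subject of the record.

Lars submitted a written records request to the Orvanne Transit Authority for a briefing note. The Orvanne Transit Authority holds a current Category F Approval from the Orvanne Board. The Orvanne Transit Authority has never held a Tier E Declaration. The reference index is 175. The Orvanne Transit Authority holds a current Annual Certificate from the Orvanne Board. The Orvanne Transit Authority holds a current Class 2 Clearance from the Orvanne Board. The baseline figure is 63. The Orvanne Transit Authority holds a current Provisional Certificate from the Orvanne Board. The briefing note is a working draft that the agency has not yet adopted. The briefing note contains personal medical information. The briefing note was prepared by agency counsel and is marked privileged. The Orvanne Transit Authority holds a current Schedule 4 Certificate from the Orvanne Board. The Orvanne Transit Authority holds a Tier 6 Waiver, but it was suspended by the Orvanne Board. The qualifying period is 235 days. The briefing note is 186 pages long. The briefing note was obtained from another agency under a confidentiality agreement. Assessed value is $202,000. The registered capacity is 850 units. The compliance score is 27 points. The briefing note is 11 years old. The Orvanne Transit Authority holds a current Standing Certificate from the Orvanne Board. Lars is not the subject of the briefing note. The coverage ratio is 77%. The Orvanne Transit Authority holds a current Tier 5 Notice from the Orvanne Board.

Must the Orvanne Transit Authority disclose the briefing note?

Exception (a) requires that the registered capacity is at least 950 units; but the registered capacity is 850 units, short of 950 units, so (a) is unavailable.
Exception (b) does not apply: the compliance score is 27 points, not less than 27 points.
Exception (c) is satisfied on its face — a current Category F Approval is held; a current Annual Certificate is held; the briefing note is privileged. However, paragraph (i) must be considered: (i) is triggered — the record's age is 11 years, meeting the 11 years threshold. Exception (c) does not apply.
Exception (d) requires that the agency holds a current Tier E Declaration from the Orvanne Board; but no current Tier E Declaration is held, so (d) is unavailable.
Exception (e) is satisfied on its face — the number of pages in the record is 186, less than the 188 limit; the briefing note contains personal medical information. As to paragraphs (j)–(p): (j) is engaged (assessed value is $202,000, under the $218,500 limit), but yields to (k): (k) is engaged — a current Standing Certificate is held. (l) would limit (k) — a current Tier 5 Notice is held — but (m) sets (l) aside: (m) is engaged — a current Class 2 Clearance is held. (n) operates (a current Provisional Certificate is held), but yields to (o): (o) operates — the baseline figure is 63, meeting the 58 threshold. (p) does not operate here (Lars is not the subject of the briefing note), so (o) stands. So (e) applies.

No — exception (e) applies; the Orvanne Transit Authority is not required to disclose the briefing note.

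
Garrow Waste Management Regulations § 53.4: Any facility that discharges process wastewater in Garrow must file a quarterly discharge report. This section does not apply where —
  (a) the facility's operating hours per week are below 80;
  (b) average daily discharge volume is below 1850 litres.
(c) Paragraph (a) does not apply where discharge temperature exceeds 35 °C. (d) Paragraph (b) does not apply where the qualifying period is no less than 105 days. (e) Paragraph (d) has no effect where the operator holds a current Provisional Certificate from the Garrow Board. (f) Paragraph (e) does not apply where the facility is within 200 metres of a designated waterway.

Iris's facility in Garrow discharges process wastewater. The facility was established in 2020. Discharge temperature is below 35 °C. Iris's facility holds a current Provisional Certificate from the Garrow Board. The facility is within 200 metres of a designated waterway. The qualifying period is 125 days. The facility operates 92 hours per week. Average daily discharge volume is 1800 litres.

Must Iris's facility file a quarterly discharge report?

Yes — Iris's facility must file a quarterly discharge report.

Exception (a) requires that the facility's operating hours per week are below 80; but the facility's operating hours per week are 92, not below 80, so (a) is unavailable.
Exception (b) is satisfied on its face — average daily discharge volume is 1800 litres, below the 1850 litres limit. Turning to paragraphs (d)–(f): (d) applies — the qualifying period is 125 days, meeting the 105 days threshold. (e) operates (a current Provisional Certificate is held), but yields to (f): (f) operates — the facility is within 200 m of a designated waterway. Exception (b) does not apply.
Every exception is unavailable, so the rule governs.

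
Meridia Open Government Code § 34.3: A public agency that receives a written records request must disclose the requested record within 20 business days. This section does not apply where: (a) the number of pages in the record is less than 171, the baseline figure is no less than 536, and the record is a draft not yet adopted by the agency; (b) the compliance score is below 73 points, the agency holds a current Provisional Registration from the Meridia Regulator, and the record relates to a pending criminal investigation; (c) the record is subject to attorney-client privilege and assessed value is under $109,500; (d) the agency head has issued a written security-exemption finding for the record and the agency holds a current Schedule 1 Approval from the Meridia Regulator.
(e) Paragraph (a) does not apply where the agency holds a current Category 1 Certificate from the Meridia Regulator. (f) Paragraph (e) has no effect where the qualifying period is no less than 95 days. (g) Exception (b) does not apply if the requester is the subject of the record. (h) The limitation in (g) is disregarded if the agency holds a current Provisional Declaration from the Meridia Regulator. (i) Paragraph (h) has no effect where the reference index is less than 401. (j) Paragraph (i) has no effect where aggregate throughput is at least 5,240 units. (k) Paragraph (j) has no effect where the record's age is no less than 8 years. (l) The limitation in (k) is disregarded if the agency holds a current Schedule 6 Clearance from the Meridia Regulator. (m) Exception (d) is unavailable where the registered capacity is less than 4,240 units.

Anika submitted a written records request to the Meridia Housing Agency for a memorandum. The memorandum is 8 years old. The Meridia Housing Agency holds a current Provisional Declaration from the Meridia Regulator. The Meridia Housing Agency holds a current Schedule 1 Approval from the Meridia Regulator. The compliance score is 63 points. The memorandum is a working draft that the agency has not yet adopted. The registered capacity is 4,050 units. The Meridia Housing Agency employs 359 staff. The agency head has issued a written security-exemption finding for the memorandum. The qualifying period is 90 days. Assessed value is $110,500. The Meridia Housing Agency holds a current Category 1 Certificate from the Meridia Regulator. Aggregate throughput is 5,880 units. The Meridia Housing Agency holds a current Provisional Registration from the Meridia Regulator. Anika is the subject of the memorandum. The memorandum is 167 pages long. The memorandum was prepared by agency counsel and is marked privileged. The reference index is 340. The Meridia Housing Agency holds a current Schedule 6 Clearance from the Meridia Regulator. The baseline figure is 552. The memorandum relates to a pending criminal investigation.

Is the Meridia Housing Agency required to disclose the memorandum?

Exception (a) is satisfied on its face — the number of pages in the record is 167, less than the 171 limit; the baseline figure is 552, meeting the 536 threshold; the memorandum is an unadopted draft. But applying paragraphs (e)–(f): (e) applies — a current Category 1 Certificate is held. (f), which would lift (e), is not engaged — the qualifying period is 90 days, short of 95 days. (a) is therefore removed.
All of (b)'s requirements are met (the compliance score is 63 points, below the 73 points limit; a current Provisional Registration is held; the memorandum relates to a pending investigation). Under paragraphs (g)–(l): (g) is triggered (Anika is the subject of the memorandum), but yields to (h): (h) is engaged — a current Provisional Declaration is held. (i) is engaged (the reference index is 340, less than the 401 limit), but is itself disapplied by (j): (j) is engaged — aggregate throughput is 5,880 units, meeting the 5,240 units threshold. (k) would limit (j) — the record's age is 8 years, meeting the 8 years threshold — but (l) sets (k) aside: (l) operates against (k): a current Schedule 6 Clearance is held. Exception (b) stands.
Exception (c) requires that assessed value is under $109,500; but assessed value is $110,500, not under $109,500, so (c) is unavailable.
All of (d)'s requirements are met (a written security-exemption finding has been issued; a current Schedule 1 Approval is held). But applying paragraph (m): (m) operates against (d): the registered capacity is 4,050 units, less than the 4,240 units limit. So (d) is unavailable.

No — exception (b) applies; the Meridia Housing Agency is not required to disclose the memorandum.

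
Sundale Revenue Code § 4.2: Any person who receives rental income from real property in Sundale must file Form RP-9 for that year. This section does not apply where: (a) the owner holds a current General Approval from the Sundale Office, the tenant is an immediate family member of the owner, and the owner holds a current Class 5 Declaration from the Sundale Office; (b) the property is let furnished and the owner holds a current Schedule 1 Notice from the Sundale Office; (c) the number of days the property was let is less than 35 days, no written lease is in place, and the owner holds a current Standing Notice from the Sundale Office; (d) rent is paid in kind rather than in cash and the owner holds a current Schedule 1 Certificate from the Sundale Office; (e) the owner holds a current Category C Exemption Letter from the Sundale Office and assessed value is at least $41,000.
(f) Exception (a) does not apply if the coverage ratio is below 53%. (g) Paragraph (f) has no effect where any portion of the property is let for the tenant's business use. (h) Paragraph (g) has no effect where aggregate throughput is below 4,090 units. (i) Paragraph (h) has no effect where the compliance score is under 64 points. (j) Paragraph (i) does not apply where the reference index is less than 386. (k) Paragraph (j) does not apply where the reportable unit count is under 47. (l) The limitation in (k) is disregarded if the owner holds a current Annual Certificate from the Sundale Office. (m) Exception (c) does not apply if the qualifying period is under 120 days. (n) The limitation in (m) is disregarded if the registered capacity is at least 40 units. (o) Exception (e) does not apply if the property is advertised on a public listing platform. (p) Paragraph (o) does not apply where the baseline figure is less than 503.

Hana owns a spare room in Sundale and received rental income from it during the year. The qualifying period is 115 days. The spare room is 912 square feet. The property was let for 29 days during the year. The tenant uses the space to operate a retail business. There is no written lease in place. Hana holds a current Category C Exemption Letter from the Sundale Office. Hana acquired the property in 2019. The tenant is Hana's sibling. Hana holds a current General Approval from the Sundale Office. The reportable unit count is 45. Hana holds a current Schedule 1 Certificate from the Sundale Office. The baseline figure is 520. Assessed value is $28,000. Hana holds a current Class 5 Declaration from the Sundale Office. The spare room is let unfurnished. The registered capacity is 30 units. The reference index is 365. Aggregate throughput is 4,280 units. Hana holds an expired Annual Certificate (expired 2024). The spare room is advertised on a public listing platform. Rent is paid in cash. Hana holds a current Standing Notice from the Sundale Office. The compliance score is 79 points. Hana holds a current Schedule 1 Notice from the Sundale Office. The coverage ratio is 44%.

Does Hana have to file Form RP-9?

No — exception (a) applies; Hana is not required to file Form RP-9.

Exception (a)'s conditions are all satisfied: a current General Approval is held; the tenant is an immediate family member; a current Class 5 Declaration is held. Considering the limiting provisions: (f) would limit (a) — the coverage ratio is 44%, below the 53% limit — but (g) sets (f) aside: (g) operates against (f): the space is let for business use. (h), which would lift (g), is not triggered — aggregate throughput is 4,280 units, not below 4,090 units. So (a) applies.
Exception (b) does not apply: the property is let unfurnished.
Exception (c) is satisfied on its face — the number of days the property was let is 29 days, less than the 35 days limit; there is no written lease; a current Standing Notice is held. Turning to paragraphs (m)–(n): (m) operates against (c): the qualifying period is 115 days, under the 120 days limit. (n), which would lift (m), does not operate here — the registered capacity is 30 units, short of 40 units. Exception (c) does not apply.
Exception (d) fails — rent is paid in cash.
Exception (e) fails — assessed value is $28,000, short of $41,000.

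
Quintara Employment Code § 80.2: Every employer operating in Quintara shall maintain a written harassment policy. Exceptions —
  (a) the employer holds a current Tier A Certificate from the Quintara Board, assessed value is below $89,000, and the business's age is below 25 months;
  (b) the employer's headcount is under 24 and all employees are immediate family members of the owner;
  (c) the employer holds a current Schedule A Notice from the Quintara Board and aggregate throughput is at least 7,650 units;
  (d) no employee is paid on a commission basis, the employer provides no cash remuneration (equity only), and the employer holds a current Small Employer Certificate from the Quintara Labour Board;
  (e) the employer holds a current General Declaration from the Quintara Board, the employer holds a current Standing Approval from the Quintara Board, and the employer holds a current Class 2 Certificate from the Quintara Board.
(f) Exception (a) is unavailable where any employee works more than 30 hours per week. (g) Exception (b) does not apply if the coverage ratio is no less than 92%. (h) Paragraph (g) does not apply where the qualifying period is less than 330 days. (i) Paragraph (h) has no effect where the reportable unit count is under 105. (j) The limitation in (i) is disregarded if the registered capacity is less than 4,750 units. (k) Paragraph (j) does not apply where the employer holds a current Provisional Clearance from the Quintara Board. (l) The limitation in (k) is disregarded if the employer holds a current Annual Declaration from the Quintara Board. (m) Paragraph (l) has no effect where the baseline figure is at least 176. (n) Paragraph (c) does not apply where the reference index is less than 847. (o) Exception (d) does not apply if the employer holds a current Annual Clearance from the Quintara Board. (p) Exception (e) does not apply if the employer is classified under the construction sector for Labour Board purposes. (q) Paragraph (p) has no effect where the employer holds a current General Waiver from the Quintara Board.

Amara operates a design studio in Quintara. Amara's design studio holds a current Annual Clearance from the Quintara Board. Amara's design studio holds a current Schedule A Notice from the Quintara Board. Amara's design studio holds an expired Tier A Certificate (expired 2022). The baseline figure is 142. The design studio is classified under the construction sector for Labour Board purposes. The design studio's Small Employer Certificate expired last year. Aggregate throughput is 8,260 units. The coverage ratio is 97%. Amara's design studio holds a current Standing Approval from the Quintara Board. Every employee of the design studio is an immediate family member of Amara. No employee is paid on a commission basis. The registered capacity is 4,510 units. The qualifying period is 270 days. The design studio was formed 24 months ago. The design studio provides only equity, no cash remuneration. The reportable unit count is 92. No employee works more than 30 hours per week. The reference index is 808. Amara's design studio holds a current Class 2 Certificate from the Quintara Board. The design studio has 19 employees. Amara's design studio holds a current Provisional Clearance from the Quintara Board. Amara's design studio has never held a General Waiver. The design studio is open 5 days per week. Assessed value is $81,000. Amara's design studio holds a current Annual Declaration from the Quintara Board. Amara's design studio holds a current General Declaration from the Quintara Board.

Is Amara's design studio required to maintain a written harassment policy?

Exception (a) requires that the employer holds a current Tier A Certificate from the Quintara Board; but there is no Tier A Certificate in force, so (a) is unavailable.
Exception (b): the employer's headcount is 19, under the 24 limit; every employee is an immediate family member — every condition holds. Considering the limiting provisions: (g) would limit (b) — the coverage ratio is 97%, meeting the 92% threshold — but (h) sets (g) aside: (h) operates against (g): the qualifying period is 270 days, less than the 330 days limit. (i) applies (the reportable unit count is 92, under the 105 limit), but is overridden by (j): (j) operates against (i): the registered capacity is 4,510 units, less than the 4,750 units limit. (k) is triggered (a current Provisional Clearance is held), but yields to (l): (l) operates against (k): a current Annual Declaration is held. (m) does not operate here (the baseline figure is 142, short of 176), so (l) stands. (b) remains available.
All of (c)'s requirements are met (a current Schedule A Notice is held; aggregate throughput is 8,260 units, meeting the 7,650 units threshold). But: (n) operates against (c): the reference index is 808, less than the 847 limit. So (c) is unavailable.
Exception (d) requires that the employer holds a current Small Employer Certificate from the Quintara Labour Board; but the Small Employer Certificate has expired, so (d) is unavailable.
Exception (e)'s conditions are all satisfied: a current General Declaration is held; a current Standing Approval is held; a current Class 2 Certificate is held. Turning to paragraphs (p)–(q): (p) operates against (e): the design studio is classified under the construction sector. (q), which would lift (p), is not engaged — there is no General Waiver in force. So (e) is unavailable.

No — exception (b) applies; Amara's design studio is not required to maintain a written harassment policy.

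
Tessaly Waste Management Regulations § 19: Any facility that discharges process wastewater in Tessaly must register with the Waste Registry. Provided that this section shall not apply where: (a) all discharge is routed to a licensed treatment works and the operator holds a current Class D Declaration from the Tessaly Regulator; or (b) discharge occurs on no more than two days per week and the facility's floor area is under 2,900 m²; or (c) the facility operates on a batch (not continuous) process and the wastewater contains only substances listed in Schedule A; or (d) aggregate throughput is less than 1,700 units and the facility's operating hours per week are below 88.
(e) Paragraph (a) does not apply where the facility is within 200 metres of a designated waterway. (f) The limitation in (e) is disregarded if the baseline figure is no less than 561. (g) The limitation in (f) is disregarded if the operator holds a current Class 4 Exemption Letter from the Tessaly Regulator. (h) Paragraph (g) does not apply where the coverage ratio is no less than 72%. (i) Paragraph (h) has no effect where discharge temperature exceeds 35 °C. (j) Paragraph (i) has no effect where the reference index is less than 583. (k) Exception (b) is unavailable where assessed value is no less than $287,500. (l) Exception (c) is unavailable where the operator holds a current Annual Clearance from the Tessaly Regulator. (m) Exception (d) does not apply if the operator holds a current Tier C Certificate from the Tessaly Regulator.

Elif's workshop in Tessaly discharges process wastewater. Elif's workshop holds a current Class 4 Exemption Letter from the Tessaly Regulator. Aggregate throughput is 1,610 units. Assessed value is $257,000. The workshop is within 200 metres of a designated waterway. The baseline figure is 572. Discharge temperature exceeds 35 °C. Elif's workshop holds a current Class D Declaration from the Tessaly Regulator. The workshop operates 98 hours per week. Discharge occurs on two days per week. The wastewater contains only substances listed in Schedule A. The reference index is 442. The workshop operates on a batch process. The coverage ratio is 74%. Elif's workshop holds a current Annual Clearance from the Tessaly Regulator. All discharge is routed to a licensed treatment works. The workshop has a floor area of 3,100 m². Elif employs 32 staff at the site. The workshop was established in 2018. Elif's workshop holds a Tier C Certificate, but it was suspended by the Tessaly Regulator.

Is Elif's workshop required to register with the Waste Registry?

No — exception (a) applies; Elif's workshop is not required to register with the Waste Registry.

All of (a)'s requirements are met (discharge is routed to a licensed treatment works; a current Class D Declaration is held). Under paragraphs (e)–(j): (e) is engaged (the workshop is within 200 m of a designated waterway), but is set aside by (f): (f) operates against (e): the baseline figure is 572, meeting the 561 threshold. (g) applies (a current Class 4 Exemption Letter is held), but is overridden by (h): (h) is triggered — the coverage ratio is 74%, meeting the 72% threshold. (i) is triggered (discharge temperature exceeds 35 °C), but is overridden by (j): (j) operates against (i): the reference index is 442, less than the 583 limit. (a) remains available.
Exception (b) requires that the facility's floor area is under 2,900 m²; but the facility's floor area is 3,100 m², not under 2,900 m², so (b) is unavailable.
Exception (c) is satisfied on its face — the facility operates on a batch process; the wastewater is Schedule-A-only. Turning to paragraph (l): (l) operates against (c): a current Annual Clearance is held. So (c) is unavailable.
Exception (d) requires that the facility's operating hours per week are below 88; but the facility's operating hours per week are 98, not below 88, so (d) is unavailable.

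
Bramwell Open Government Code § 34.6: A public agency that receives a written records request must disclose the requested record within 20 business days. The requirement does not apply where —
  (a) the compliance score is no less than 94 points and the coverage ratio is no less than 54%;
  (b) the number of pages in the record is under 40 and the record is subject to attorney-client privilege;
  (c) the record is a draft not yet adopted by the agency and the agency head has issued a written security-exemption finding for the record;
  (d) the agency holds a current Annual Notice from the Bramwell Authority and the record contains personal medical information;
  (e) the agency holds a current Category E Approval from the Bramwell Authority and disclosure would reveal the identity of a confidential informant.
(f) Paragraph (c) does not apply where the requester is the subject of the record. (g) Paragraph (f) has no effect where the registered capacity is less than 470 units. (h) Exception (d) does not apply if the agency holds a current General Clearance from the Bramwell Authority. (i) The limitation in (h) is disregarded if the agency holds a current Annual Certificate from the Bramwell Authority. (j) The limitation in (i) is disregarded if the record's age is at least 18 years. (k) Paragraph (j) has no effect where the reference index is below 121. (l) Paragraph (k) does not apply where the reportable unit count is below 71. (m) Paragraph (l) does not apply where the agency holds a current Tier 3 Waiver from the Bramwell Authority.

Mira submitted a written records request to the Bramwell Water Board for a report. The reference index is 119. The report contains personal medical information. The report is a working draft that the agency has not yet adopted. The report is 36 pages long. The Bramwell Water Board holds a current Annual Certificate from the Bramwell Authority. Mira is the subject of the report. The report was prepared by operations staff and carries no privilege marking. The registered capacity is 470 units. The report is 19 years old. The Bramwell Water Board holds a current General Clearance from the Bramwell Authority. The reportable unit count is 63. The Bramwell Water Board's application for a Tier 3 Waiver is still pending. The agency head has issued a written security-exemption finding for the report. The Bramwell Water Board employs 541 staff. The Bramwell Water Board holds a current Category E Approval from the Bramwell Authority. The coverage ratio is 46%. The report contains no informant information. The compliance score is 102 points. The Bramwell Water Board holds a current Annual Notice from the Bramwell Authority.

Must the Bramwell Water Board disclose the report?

Exception (a) fails — the coverage ratio is 46%, short of 54%.
Exception (b) requires that the record is subject to attorney-client privilege; but the report carries no privilege marking, so (b) is unavailable.
Exception (c)'s conditions are all satisfied: the report is an unadopted draft; a written security-exemption finding has been issued. But applying paragraphs (f)–(g): (f) operates — Mira is the subject of the report. (g) is not engaged (the registered capacity is 470 units, not less than 470 units), so (f) stands. So (c) is unavailable.
Exception (d)'s conditions are all satisfied: a current Annual Notice is held; the report contains personal medical information. But: (h) operates against (d): a current General Clearance is held. (i) would limit (h) — a current Annual Certificate is held — but (j) sets (i) aside: (j) operates against (i): the record's age is 19 years, meeting the 18 years threshold. (k) applies (the reference index is 119, below the 121 limit), but is displaced by (l): (l) is engaged — the reportable unit count is 63, below the 71 limit. (m) is inapplicable (no current Tier 3 Waiver is held), so (l) stands. (d) is therefore removed.
Exception (e) does not apply: the report contains no informant information.
None of the exceptions is available; § 34.6 applies in full.

Yes — the Bramwell Water Board must disclose the report.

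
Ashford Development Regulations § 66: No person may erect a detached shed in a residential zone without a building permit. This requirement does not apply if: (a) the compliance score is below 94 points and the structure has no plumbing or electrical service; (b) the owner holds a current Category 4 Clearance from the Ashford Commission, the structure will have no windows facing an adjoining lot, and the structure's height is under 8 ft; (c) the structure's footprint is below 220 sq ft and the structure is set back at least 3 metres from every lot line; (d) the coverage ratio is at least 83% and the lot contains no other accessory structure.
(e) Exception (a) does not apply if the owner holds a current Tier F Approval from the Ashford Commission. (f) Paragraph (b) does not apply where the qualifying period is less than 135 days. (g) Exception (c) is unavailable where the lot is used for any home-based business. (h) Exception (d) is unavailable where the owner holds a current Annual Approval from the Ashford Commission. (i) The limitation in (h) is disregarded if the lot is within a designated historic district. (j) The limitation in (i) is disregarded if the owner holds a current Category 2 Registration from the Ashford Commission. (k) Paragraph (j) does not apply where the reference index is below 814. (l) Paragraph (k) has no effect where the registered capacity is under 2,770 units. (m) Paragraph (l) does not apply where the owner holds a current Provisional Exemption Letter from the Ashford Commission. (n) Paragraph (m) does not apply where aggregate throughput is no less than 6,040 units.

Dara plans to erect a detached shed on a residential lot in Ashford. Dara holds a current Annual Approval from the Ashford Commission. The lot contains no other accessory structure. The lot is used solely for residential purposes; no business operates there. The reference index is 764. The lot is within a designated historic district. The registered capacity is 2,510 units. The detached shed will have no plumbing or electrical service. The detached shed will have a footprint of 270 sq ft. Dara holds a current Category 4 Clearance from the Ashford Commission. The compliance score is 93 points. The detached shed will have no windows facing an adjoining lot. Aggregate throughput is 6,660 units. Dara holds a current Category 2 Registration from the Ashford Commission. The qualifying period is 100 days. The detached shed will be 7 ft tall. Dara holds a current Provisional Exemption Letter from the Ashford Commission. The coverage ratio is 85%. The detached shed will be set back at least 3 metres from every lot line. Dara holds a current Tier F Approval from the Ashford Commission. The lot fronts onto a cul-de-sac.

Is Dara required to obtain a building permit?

Exception (a): the compliance score is 93 points, below the 94 points limit; there is no plumbing or electrical service — every condition holds. But: (e) is triggered — a current Tier F Approval is held. So (a) is unavailable.
All of (b)'s requirements are met (a current Category 4 Clearance is held; no windows face an adjoining lot; the structure's height is 7 ft, under the 8 ft limit). However, paragraph (f) must be considered: (f) is engaged — the qualifying period is 100 days, less than the 135 days limit. So (b) is unavailable.
Exception (c) requires that the structure's footprint is below 220 sq ft; but the structure's footprint is 270 sq ft, not below 220 sq ft, so (c) is unavailable.
Exception (d): the coverage ratio is 85%, meeting the 83% threshold; the lot has no other accessory structure — every condition holds. But applying paragraphs (h)–(n): (h) is engaged — a current Annual Approval is held. (i) is engaged (the lot is in a historic district), but yields to (j): (j) is triggered — a current Category 2 Registration is held. (k) would limit (j) — the reference index is 764, below the 814 limit — but (l) sets (k) aside: (l) operates — the registered capacity is 2,510 units, under the 2,770 units limit. (m) would limit (l) — a current Provisional Exemption Letter is held — but (n) sets (m) aside: (n) is engaged — aggregate throughput is 6,660 units, meeting the 6,040 units threshold. (d) is therefore removed.
No exception displaces § 66.

Yes — Dara must obtain a building permit.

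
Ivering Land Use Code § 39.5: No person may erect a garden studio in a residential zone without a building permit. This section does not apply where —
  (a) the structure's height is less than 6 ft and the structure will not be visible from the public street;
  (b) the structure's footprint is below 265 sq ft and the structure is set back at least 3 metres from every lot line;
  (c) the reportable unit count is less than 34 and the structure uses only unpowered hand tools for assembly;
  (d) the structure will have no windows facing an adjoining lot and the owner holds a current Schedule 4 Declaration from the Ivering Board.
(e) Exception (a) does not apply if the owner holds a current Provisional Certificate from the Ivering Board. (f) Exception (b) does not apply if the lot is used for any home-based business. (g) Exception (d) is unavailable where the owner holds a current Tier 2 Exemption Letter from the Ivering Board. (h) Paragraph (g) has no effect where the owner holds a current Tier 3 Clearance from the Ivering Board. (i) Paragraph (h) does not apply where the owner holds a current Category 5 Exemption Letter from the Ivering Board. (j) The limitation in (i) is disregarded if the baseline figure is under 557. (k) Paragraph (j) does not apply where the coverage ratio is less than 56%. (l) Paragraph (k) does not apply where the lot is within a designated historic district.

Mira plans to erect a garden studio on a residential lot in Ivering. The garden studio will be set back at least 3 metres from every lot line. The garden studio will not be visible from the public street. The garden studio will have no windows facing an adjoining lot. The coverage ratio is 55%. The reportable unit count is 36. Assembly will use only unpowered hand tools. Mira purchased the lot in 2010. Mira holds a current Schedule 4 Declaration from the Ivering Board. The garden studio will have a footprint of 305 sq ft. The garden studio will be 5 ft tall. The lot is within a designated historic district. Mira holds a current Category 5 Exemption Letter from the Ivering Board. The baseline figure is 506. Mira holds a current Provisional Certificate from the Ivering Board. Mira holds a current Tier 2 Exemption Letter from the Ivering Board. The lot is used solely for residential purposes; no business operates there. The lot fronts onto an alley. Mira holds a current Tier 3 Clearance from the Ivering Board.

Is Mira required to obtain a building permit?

No — exception (d) applies; Mira does not need a building permit.

All of (a)'s requirements are met (the structure's height is 5 ft, less than the 6 ft limit; the structure will not be visible from the street). However, paragraph (e) must be considered: (e) operates — a current Provisional Certificate is held. So (a) is unavailable.
Exception (b) does not apply: the structure's footprint is 305 sq ft, not below 265 sq ft.
Exception (c) does not apply: the reportable unit count is 36, not less than 34.
All of (d)'s requirements are met (no windows face an adjoining lot; a current Schedule 4 Declaration is held). Applying paragraphs (g)–(l): (g) is engaged (a current Tier 2 Exemption Letter is held), but is displaced by (h): (h) operates against (g): a current Tier 3 Clearance is held. (i) would limit (h) — a current Category 5 Exemption Letter is held — but (j) sets (i) aside: (j) is triggered — the baseline figure is 506, under the 557 limit. (k) would limit (j) — the coverage ratio is 55%, less than the 56% limit — but (l) sets (k) aside: (l) applies — the lot is in a historic district. Exception (d) stands.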